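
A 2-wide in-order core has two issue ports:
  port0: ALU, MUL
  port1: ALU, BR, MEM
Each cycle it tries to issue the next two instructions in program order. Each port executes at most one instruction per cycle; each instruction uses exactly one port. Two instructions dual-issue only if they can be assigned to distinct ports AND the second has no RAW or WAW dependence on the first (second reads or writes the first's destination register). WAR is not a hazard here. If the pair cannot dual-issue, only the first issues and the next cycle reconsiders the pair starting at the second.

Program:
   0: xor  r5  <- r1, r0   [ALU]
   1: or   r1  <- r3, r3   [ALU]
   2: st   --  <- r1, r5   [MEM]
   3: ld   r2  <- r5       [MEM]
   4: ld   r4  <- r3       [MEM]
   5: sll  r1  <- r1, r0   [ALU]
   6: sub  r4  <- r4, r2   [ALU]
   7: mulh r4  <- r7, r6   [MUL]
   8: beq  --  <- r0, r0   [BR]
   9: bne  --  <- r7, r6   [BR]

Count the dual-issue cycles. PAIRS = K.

  cy0 -> i0+i1 (xor.ALU;or.ALU) 2-wide
  cy1 -> i2 (st.MEM) no-port MEM/MEM
  cy2 -> i3 (ld.MEM) no-port MEM/MEM
  cy3 -> i4+i5 (ld.MEM;sll.ALU) 2-wide
  cy4 -> i6 (sub.ALU) WAW r4
  cy5 -> i7+i8 (mulh.MUL;beq.BR) 2-wide
  cy6 -> i9 (bne.BR) tail

PAIRS = 3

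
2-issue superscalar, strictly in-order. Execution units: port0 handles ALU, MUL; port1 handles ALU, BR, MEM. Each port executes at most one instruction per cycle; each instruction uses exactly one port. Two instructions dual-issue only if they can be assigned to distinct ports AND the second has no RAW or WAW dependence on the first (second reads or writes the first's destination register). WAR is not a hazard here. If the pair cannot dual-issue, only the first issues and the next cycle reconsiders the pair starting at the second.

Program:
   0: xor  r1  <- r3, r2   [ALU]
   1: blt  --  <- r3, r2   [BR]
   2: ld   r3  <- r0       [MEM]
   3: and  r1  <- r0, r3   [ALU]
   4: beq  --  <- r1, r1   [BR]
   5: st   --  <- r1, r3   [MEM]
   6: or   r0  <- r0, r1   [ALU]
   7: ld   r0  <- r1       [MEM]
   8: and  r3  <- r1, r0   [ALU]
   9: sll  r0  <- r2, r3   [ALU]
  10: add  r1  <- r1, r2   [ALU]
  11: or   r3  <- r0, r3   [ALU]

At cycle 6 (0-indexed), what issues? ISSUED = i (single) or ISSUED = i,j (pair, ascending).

t=0 i0&i1:xor blt ; pair
t=1 i2:ld ; RAW r3
t=2 i3:and ; RAW r1
t=3 i4:beq ; no-port BR/MEM
t=4 i5&i6:st or ; pair
t=5 i7:ld ; RAW r0
t=6 i8:and ; RAW r3
t=7 i9&i10:sll add ; pair
t=8 i11:or ; tail

ISSUED = 8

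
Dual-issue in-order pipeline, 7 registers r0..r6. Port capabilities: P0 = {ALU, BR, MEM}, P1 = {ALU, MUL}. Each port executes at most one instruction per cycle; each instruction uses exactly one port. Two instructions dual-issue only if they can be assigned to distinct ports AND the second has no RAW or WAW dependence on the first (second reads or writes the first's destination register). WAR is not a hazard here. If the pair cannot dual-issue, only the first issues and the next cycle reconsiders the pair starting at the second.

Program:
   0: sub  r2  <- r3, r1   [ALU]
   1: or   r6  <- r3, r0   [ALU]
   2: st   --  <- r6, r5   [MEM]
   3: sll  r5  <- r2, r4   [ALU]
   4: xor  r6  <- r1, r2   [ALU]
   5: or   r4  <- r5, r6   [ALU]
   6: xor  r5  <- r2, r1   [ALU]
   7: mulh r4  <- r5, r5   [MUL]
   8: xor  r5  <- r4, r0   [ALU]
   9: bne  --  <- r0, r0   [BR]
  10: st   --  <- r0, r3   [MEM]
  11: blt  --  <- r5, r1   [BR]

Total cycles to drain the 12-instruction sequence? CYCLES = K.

CYCLES = 8

#0 head=0: sub+or i0&i1 dual
#1 head=2: st+sll i2&i3 dual
#2 head=4: xor i4 RAW r6
#3 head=5: or+xor i5&i6 dual
#4 head=7: mulh i7 RAW r4
#5 head=8: xor+bne i8&i9 dual
#6 head=10: st i10 no-port MEM/BR
#7 head=11: blt i11 tail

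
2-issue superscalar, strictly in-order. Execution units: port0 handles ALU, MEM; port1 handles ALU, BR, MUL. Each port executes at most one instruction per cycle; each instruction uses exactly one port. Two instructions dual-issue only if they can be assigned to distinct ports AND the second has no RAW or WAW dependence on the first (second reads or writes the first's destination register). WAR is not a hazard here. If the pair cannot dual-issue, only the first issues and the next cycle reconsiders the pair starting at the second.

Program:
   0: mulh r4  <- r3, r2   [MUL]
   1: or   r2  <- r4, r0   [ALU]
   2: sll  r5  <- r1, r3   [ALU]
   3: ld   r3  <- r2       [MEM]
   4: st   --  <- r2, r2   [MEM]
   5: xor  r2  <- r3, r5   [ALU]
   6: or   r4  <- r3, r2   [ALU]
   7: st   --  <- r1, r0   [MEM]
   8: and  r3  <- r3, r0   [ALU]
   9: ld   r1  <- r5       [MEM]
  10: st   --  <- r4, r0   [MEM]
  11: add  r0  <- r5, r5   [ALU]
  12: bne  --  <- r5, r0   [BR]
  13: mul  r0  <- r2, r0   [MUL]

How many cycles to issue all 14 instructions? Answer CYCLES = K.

  cy0 -> i0 (mulh.MUL) RAW r4
  cy1 -> i1&i2 (or.ALU sll.ALU) dual
  cy2 -> i3 (ld.MEM) no-port MEM/MEM
  cy3 -> i4&i5 (st.MEM xor.ALU) dual
  cy4 -> i6&i7 (or.ALU st.MEM) dual
  cy5 -> i8&i9 (and.ALU ld.MEM) dual
  cy6 -> i10&i11 (st.MEM add.ALU) dual
  cy7 -> i12 (bne.BR) no-port BR/MUL
  cy8 -> i13 (mul.MUL) tail

CYCLES = 9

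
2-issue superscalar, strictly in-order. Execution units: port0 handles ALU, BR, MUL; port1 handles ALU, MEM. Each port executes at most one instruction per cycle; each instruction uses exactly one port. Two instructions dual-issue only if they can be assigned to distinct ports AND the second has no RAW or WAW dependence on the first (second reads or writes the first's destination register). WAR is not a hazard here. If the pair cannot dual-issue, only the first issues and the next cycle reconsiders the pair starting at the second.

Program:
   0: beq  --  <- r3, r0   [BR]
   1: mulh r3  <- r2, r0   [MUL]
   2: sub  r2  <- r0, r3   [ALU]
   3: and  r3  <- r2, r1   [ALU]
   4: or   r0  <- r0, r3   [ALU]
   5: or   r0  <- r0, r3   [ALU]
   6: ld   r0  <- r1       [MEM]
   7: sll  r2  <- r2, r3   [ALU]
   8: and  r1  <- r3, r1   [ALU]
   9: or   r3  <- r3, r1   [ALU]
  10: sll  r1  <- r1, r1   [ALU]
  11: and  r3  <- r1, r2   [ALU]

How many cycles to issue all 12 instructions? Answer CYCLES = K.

#0 head=0: beq i0 no-port BR/MUL
#1 head=1: mulh i1 RAW r3
#2 head=2: sub i2 RAW r2
#3 head=3: and i3 RAW r3
#4 head=4: or i4 RAW+WAW r0
#5 head=5: or i5 WAW r0
#6 head=6: ld;sll i6,i7 2-wide
#7 head=8: and i8 RAW r1
#8 head=9: or;sll i9,i10 2-wide
#9 head=11: and i11 tail

CYCLES = 10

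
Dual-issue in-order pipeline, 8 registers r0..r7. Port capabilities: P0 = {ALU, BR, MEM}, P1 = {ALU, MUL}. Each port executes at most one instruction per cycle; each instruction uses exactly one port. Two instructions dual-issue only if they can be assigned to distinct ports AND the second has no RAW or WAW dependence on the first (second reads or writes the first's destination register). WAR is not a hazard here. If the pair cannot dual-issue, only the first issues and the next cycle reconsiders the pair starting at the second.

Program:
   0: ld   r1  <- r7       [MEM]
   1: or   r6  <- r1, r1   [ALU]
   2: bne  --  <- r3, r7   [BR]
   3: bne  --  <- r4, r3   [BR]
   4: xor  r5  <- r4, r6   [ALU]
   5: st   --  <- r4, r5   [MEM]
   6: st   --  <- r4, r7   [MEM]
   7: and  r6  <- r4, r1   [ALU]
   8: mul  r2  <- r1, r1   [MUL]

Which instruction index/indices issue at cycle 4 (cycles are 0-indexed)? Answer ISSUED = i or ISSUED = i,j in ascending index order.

ISSUED = 6,7

t=0 i0:ld ; RAW r1
t=1 i1,i2:or;bne ; 2-wide
t=2 i3,i4:bne;xor ; 2-wide
t=3 i5:st ; no-port MEM/MEM
t=4 i6,i7:st;and ; 2-wide
t=5 i8:mul ; tail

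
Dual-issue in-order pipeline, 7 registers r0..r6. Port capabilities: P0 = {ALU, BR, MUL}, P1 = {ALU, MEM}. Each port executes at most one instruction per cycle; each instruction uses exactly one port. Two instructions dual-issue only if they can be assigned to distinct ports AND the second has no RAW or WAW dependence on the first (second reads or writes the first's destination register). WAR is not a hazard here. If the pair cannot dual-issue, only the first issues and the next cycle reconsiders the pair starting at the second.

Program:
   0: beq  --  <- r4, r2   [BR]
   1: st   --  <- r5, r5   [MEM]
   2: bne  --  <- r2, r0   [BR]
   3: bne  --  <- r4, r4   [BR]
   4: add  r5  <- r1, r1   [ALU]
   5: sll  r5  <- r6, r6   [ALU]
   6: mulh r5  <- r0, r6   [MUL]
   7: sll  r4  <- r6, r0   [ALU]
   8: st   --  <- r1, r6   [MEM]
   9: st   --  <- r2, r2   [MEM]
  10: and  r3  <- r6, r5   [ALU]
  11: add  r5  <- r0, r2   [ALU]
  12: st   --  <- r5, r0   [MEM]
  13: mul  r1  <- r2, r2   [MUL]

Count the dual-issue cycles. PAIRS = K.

t=0 i0&i1:beq;st ; 2-wide
t=1 i2:bne ; no-port BR/BR
t=2 i3&i4:bne;add ; 2-wide
t=3 i5:sll ; WAW r5
t=4 i6&i7:mulh;sll ; 2-wide
t=5 i8:st ; no-port MEM/MEM
t=6 i9&i10:st;and ; 2-wide
t=7 i11:add ; RAW r5
t=8 i12&i13:st;mul ; 2-wide

PAIRS = 5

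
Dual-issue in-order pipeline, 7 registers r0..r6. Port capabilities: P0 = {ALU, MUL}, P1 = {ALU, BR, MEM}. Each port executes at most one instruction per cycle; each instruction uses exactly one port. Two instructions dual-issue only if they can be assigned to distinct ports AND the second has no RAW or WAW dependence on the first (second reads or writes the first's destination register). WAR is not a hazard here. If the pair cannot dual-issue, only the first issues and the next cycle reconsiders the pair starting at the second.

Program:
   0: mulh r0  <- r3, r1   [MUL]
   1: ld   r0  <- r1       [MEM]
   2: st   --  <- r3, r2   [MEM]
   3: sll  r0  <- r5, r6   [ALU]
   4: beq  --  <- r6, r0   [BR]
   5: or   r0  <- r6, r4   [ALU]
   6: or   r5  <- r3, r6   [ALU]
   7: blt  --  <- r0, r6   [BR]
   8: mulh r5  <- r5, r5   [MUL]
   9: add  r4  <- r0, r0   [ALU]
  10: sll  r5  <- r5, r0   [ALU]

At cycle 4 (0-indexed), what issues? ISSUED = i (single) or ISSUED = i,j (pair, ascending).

ISSUED = 6,7

0. mulh @i0  | WAW r0
1. ld @i1  | no-port MEM/MEM
2. st/sll @i2+i3  | 2-wide
3. beq/or @i4+i5  | 2-wide
4. or/blt @i6+i7  | 2-wide
5. mulh/add @i8+i9  | 2-wide
6. sll @i10  | tail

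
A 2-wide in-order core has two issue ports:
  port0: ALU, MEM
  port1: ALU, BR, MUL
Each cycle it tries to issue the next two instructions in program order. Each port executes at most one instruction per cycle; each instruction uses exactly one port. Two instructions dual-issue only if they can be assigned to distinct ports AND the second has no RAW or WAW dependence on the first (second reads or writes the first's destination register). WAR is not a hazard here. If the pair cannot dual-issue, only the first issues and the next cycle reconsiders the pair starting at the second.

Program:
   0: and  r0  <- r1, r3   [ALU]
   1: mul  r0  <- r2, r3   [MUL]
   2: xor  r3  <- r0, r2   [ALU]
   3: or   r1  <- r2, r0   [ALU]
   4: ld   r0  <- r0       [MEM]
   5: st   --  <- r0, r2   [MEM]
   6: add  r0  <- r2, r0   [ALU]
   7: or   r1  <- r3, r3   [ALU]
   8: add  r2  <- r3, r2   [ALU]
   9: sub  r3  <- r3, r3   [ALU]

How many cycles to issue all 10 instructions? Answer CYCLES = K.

CYCLES = 7

  cy0 -> i0 (and.ALU) WAW r0
  cy1 -> i1 (mul.MUL) RAW r0
  cy2 -> i2/i3 (xor.ALU or.ALU) 2-wide
  cy3 -> i4 (ld.MEM) no-port MEM/MEM
  cy4 -> i5/i6 (st.MEM add.ALU) 2-wide
  cy5 -> i7/i8 (or.ALU add.ALU) 2-wide
  cy6 -> i9 (sub.ALU) tail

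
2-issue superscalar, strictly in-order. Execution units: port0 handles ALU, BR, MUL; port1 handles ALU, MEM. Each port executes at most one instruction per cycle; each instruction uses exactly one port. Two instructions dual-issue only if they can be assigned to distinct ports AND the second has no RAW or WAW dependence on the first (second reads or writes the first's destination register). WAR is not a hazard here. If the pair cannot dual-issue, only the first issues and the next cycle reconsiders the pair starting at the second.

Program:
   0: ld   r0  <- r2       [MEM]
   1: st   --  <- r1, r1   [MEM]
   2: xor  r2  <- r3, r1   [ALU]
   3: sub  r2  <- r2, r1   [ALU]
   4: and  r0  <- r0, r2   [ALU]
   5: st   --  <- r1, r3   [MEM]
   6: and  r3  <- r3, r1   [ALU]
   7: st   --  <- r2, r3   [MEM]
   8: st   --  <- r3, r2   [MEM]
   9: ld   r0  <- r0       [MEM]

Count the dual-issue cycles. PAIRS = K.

PAIRS = 2

0. ld @i0  | no-port MEM/MEM
1. st/xor @i1+i2  | 2-wide
2. sub @i3  | RAW r2
3. and/st @i4+i5  | 2-wide
4. and @i6  | RAW r3
5. st @i7  | no-port MEM/MEM
6. st @i8  | no-port MEM/MEM
7. ld @i9  | tail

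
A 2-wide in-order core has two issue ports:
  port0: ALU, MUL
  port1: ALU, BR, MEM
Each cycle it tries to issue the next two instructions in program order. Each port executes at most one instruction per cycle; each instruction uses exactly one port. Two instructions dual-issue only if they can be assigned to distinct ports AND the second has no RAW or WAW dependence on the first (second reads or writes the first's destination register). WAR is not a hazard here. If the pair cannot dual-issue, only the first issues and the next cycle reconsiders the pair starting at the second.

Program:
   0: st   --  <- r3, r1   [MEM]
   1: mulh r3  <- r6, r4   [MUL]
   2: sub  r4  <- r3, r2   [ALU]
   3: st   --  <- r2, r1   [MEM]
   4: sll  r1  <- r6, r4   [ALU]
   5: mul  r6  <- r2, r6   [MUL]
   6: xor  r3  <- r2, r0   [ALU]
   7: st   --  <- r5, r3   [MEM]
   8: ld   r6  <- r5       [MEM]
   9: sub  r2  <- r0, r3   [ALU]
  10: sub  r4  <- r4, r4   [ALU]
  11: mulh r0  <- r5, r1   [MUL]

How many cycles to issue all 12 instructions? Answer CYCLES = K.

CYCLES = 7

[0] i0/i1  st;mulh  -- 2-wide
[1] i2/i3  sub;st  -- 2-wide
[2] i4/i5  sll;mul  -- 2-wide
[3] i6  xor  -- RAW r3
[4] i7  st  -- no-port MEM/MEM
[5] i8/i9  ld;sub  -- 2-wide
[6] i10/i11  sub;mulh  -- 2-wide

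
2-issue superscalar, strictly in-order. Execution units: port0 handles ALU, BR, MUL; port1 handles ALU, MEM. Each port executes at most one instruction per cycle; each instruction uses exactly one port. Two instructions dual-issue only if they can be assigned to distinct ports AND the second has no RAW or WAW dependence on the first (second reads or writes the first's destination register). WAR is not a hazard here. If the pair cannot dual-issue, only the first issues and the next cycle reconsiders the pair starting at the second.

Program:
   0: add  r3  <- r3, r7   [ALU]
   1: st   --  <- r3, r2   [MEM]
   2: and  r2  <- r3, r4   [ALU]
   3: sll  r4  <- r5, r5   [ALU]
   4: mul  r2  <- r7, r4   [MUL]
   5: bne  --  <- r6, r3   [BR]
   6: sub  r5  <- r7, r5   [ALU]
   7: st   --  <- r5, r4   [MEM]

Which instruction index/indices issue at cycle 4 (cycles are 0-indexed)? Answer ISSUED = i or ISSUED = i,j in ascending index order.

  cy0 -> i0 (add.ALU) RAW r3
  cy1 -> i1,i2 (st.MEM;and.ALU) 2-wide
  cy2 -> i3 (sll.ALU) RAW r4
  cy3 -> i4 (mul.MUL) no-port MUL/BR
  cy4 -> i5,i6 (bne.BR;sub.ALU) 2-wide
  cy5 -> i7 (st.MEM) tail

ISSUED = 5,6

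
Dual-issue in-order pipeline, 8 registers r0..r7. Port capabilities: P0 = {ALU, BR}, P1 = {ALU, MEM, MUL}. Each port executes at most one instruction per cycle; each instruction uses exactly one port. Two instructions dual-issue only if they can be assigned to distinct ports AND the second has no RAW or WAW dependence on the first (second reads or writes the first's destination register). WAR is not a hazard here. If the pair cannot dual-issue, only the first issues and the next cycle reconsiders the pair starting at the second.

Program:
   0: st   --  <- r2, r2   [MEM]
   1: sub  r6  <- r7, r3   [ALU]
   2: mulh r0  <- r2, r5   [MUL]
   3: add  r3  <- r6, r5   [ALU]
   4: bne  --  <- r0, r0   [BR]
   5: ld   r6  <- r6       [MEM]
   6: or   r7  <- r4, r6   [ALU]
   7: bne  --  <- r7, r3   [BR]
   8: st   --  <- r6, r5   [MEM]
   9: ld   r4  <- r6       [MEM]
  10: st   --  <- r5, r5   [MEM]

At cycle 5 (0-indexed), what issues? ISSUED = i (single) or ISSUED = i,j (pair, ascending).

  cy0 -> i0&i1 (st.MEM sub.ALU) 2-wide
  cy1 -> i2&i3 (mulh.MUL add.ALU) 2-wide
  cy2 -> i4&i5 (bne.BR ld.MEM) 2-wide
  cy3 -> i6 (or.ALU) RAW r7
  cy4 -> i7&i8 (bne.BR st.MEM) 2-wide
  cy5 -> i9 (ld.MEM) no-port MEM/MEM
  cy6 -> i10 (st.MEM) tail

ISSUED = 9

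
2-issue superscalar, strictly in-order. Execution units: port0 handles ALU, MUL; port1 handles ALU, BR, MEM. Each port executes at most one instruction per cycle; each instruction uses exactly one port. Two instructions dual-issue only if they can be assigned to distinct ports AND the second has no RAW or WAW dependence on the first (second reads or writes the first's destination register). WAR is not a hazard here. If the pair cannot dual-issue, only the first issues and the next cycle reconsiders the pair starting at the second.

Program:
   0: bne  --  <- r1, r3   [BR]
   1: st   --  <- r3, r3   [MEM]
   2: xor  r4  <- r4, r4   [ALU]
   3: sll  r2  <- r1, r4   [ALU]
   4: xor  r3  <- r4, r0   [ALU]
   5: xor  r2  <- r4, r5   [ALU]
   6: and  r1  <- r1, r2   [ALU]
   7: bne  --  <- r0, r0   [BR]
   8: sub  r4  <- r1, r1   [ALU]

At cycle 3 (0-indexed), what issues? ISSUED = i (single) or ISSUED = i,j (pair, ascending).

ISSUED = 5

[0] i0  bne  -- no-port BR/MEM
[1] i1,i2  st;xor  -- pair
[2] i3,i4  sll;xor  -- pair
[3] i5  xor  -- RAW r2
[4] i6,i7  and;bne  -- pair
[5] i8  sub  -- tail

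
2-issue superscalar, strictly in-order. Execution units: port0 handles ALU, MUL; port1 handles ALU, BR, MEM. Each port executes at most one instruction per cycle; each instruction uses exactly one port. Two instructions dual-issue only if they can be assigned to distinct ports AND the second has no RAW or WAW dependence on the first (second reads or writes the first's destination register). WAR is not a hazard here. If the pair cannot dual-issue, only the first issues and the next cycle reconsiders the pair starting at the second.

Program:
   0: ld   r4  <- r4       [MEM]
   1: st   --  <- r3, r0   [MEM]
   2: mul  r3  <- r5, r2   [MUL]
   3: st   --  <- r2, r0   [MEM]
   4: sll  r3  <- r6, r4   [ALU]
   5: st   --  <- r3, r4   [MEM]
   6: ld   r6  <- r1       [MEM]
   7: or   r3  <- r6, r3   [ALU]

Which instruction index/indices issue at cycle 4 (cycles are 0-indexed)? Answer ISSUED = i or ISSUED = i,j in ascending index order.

ISSUED = 6

c0: i0 ld  no-port MEM/MEM
c1: i1,i2 st/mul  2-wide
c2: i3,i4 st/sll  2-wide
c3: i5 st  no-port MEM/MEM
c4: i6 ld  RAW r6
c5: i7 or  tail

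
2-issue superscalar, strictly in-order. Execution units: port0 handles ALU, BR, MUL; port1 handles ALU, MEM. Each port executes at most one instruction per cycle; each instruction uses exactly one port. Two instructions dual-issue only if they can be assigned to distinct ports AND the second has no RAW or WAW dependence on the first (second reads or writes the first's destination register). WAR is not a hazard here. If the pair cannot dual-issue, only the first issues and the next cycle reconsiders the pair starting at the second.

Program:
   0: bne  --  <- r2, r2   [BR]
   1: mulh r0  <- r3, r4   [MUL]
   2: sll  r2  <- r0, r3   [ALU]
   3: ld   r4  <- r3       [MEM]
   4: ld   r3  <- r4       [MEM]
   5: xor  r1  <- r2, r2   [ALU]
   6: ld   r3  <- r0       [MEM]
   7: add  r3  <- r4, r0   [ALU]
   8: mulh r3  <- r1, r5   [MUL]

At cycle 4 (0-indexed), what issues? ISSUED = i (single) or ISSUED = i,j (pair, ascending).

ISSUED = 6

  cy0 -> i0 (bne) no-port BR/MUL
  cy1 -> i1 (mulh) RAW r0
  cy2 -> i2&i3 (sll;ld) dual
  cy3 -> i4&i5 (ld;xor) dual
  cy4 -> i6 (ld) WAW r3
  cy5 -> i7 (add) WAW r3
  cy6 -> i8 (mulh) tail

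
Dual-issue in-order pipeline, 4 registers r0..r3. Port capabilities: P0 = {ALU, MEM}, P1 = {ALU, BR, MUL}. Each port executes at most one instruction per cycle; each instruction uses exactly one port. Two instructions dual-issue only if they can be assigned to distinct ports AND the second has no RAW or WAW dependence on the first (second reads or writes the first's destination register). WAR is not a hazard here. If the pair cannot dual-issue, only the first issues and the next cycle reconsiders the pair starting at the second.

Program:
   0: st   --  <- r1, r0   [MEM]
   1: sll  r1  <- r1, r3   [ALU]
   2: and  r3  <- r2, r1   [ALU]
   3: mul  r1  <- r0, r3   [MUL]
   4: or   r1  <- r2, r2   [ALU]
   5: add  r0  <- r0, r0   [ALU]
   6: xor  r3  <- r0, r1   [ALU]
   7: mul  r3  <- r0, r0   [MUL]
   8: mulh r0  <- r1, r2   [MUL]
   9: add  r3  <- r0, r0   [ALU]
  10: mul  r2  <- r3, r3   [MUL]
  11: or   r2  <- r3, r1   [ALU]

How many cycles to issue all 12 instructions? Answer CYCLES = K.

CYCLES = 10

  cy0 -> i0/i1 (st.MEM;sll.ALU) 2-wide
  cy1 -> i2 (and.ALU) RAW r3
  cy2 -> i3 (mul.MUL) WAW r1
  cy3 -> i4/i5 (or.ALU;add.ALU) 2-wide
  cy4 -> i6 (xor.ALU) WAW r3
  cy5 -> i7 (mul.MUL) no-port MUL/MUL
  cy6 -> i8 (mulh.MUL) RAW r0
  cy7 -> i9 (add.ALU) RAW r3
  cy8 -> i10 (mul.MUL) WAW r2
  cy9 -> i11 (or.ALU) tail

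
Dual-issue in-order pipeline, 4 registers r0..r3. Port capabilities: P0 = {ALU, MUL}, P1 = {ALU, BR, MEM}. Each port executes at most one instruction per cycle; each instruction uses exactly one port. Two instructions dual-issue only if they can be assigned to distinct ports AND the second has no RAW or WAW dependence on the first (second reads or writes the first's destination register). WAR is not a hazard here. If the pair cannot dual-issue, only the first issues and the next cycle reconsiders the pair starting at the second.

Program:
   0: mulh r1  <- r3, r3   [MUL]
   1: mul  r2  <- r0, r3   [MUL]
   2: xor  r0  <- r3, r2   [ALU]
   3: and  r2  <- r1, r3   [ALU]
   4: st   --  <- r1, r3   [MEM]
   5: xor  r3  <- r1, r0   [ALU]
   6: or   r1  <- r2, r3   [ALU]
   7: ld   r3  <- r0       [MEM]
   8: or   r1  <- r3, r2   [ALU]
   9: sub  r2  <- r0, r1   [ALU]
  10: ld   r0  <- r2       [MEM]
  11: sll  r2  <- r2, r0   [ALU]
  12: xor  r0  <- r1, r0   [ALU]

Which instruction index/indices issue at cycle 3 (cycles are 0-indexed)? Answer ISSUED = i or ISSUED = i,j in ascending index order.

ISSUED = 4,5

[0] i0  mulh.MUL  -- no-port MUL/MUL
[1] i1  mul.MUL  -- RAW r2
[2] i2,i3  xor.ALU and.ALU  -- dual
[3] i4,i5  st.MEM xor.ALU  -- dual
[4] i6,i7  or.ALU ld.MEM  -- dual
[5] i8  or.ALU  -- RAW r1
[6] i9  sub.ALU  -- RAW r2
[7] i10  ld.MEM  -- RAW r0
[8] i11,i12  sll.ALU xor.ALU  -- dual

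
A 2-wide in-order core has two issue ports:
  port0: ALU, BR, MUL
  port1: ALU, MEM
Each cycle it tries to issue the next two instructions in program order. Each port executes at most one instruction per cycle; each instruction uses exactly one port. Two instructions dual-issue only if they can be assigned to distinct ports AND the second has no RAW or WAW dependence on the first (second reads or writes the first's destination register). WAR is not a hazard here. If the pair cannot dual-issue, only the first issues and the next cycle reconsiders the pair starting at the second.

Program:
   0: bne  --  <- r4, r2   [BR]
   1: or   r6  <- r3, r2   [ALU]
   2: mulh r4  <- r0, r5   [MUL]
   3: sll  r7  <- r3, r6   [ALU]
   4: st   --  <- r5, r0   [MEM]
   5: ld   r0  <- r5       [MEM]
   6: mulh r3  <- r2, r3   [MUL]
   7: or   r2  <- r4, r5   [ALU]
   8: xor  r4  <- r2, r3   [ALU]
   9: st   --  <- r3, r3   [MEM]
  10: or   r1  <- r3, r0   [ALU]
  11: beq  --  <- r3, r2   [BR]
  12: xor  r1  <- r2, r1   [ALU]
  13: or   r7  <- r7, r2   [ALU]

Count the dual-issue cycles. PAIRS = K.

PAIRS = 6

t=0 i0,i1:bne+or ; 2-wide
t=1 i2,i3:mulh+sll ; 2-wide
t=2 i4:st ; no-port MEM/MEM
t=3 i5,i6:ld+mulh ; 2-wide
t=4 i7:or ; RAW r2
t=5 i8,i9:xor+st ; 2-wide
t=6 i10,i11:or+beq ; 2-wide
t=7 i12,i13:xor+or ; 2-wide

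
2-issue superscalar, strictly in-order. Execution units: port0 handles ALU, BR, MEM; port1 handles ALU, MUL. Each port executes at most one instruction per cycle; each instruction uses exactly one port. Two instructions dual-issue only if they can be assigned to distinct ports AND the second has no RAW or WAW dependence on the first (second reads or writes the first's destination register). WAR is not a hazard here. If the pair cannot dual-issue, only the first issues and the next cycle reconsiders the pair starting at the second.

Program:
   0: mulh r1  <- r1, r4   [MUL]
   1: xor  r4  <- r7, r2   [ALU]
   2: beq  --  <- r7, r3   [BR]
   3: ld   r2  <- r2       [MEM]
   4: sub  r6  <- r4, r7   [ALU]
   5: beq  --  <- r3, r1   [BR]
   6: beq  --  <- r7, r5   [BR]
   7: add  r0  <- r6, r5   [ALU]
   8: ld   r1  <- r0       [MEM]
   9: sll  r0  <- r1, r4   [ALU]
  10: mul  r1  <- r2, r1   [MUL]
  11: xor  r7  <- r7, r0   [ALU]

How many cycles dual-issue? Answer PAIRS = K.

PAIRS = 4

0. mulh;xor @i0+i1  | dual
1. beq @i2  | no-port BR/MEM
2. ld;sub @i3+i4  | dual
3. beq @i5  | no-port BR/BR
4. beq;add @i6+i7  | dual
5. ld @i8  | RAW r1
6. sll;mul @i9+i10  | dual
7. xor @i11  | tail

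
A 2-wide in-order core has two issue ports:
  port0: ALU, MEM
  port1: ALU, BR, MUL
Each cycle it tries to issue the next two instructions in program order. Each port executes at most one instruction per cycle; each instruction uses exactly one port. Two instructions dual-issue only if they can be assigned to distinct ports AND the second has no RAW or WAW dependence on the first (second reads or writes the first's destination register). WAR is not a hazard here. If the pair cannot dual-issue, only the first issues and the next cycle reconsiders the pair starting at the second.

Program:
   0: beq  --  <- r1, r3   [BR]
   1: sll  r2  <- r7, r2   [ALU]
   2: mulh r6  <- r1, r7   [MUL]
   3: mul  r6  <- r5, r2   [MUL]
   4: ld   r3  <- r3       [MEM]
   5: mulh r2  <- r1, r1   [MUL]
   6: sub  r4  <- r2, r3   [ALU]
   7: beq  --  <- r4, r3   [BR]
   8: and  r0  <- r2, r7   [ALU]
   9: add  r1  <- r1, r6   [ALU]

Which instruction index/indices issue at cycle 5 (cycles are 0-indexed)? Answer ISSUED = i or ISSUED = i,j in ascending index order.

[0] i0,i1  beq.BR+sll.ALU  -- pair
[1] i2  mulh.MUL  -- no-port MUL/MUL
[2] i3,i4  mul.MUL+ld.MEM  -- pair
[3] i5  mulh.MUL  -- RAW r2
[4] i6  sub.ALU  -- RAW r4
[5] i7,i8  beq.BR+and.ALU  -- pair
[6] i9  add.ALU  -- tail

ISSUED = 7,8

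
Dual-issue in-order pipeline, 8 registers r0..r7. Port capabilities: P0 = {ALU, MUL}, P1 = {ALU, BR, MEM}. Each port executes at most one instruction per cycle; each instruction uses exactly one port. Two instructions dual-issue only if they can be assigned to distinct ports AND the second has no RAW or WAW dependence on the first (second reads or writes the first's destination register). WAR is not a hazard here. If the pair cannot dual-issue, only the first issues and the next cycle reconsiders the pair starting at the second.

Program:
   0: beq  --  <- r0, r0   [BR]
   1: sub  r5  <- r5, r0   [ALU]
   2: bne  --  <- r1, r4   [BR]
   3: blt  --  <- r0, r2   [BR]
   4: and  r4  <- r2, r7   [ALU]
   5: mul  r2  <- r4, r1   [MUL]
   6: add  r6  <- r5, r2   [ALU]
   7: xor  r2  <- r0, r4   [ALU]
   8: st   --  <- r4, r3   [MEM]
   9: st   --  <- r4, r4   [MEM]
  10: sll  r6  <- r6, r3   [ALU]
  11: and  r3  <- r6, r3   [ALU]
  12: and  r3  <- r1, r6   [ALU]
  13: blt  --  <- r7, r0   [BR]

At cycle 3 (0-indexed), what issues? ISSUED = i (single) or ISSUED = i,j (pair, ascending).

[0] i0/i1  beq.BR sub.ALU  -- dual
[1] i2  bne.BR  -- no-port BR/BR
[2] i3/i4  blt.BR and.ALU  -- dual
[3] i5  mul.MUL  -- RAW r2
[4] i6/i7  add.ALU xor.ALU  -- dual
[5] i8  st.MEM  -- no-port MEM/MEM
[6] i9/i10  st.MEM sll.ALU  -- dual
[7] i11  and.ALU  -- WAW r3
[8] i12/i13  and.ALU blt.BR  -- dual

ISSUED = 5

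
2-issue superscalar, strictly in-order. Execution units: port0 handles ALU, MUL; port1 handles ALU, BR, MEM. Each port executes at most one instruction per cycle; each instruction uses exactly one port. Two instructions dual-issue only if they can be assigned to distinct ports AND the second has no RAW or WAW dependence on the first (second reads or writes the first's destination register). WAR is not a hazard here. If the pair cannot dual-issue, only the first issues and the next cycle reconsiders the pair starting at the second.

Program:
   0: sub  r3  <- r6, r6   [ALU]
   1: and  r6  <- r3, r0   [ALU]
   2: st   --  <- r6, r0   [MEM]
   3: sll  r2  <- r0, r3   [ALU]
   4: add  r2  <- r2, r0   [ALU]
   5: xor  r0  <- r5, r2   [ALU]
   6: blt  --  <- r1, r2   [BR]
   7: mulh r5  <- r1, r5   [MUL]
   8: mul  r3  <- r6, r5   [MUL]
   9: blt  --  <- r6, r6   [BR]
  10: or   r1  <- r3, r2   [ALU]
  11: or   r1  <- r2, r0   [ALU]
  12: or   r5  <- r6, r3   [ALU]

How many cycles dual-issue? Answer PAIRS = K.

PAIRS = 4

[0] i0  sub.ALU  -- RAW r3
[1] i1  and.ALU  -- RAW r6
[2] i2&i3  st.MEM;sll.ALU  -- dual
[3] i4  add.ALU  -- RAW r2
[4] i5&i6  xor.ALU;blt.BR  -- dual
[5] i7  mulh.MUL  -- no-port MUL/MUL
[6] i8&i9  mul.MUL;blt.BR  -- dual
[7] i10  or.ALU  -- WAW r1
[8] i11&i12  or.ALU;or.ALU  -- dual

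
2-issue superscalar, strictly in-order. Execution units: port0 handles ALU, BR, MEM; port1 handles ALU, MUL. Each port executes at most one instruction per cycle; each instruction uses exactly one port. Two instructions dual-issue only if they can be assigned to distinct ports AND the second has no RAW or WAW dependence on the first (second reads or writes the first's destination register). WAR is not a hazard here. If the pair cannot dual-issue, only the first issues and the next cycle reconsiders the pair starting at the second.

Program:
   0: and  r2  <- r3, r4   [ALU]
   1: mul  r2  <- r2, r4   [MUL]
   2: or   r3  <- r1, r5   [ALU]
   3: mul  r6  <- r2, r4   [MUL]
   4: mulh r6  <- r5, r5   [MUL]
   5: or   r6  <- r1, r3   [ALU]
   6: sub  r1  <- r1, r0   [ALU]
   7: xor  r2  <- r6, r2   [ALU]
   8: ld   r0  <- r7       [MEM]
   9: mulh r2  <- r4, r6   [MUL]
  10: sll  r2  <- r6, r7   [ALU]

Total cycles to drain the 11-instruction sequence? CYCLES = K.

CYCLES = 8

#0 head=0: and i0 RAW+WAW r2
#1 head=1: mul;or i1/i2 pair
#2 head=3: mul i3 no-port MUL/MUL
#3 head=4: mulh i4 WAW r6
#4 head=5: or;sub i5/i6 pair
#5 head=7: xor;ld i7/i8 pair
#6 head=9: mulh i9 WAW r2
#7 head=10: sll i10 tail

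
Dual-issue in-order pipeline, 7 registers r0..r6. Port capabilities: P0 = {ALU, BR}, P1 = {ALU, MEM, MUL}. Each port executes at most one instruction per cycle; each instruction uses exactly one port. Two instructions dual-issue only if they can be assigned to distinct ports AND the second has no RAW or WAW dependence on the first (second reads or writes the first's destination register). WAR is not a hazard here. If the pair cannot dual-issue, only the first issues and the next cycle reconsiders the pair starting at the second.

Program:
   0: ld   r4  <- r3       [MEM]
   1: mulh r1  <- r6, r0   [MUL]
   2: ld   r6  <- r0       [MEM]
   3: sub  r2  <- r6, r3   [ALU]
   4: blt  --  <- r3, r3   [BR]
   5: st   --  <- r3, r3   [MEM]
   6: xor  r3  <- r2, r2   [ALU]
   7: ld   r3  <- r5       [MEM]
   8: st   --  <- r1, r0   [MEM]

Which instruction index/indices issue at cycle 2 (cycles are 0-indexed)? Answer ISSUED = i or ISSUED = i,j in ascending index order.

c0: i0 ld.MEM  no-port MEM/MUL
c1: i1 mulh.MUL  no-port MUL/MEM
c2: i2 ld.MEM  RAW r6
c3: i3+i4 sub.ALU;blt.BR  2-wide
c4: i5+i6 st.MEM;xor.ALU  2-wide
c5: i7 ld.MEM  no-port MEM/MEM
c6: i8 st.MEM  tail

ISSUED = 2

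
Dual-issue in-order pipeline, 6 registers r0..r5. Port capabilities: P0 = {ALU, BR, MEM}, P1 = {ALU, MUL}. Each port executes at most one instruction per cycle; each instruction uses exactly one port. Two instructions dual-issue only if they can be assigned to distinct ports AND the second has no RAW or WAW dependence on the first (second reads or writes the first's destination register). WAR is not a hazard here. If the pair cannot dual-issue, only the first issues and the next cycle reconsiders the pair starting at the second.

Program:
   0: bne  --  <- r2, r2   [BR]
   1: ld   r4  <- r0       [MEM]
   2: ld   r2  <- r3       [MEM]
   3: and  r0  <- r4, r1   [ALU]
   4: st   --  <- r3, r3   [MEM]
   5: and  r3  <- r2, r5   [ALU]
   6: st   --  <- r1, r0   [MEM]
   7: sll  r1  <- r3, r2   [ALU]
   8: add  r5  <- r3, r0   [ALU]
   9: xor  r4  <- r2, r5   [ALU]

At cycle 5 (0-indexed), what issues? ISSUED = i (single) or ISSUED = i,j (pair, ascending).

t=0 i0:bne.BR ; no-port BR/MEM
t=1 i1:ld.MEM ; no-port MEM/MEM
t=2 i2,i3:ld.MEM;and.ALU ; 2-wide
t=3 i4,i5:st.MEM;and.ALU ; 2-wide
t=4 i6,i7:st.MEM;sll.ALU ; 2-wide
t=5 i8:add.ALU ; RAW r5
t=6 i9:xor.ALU ; tail

ISSUED = 8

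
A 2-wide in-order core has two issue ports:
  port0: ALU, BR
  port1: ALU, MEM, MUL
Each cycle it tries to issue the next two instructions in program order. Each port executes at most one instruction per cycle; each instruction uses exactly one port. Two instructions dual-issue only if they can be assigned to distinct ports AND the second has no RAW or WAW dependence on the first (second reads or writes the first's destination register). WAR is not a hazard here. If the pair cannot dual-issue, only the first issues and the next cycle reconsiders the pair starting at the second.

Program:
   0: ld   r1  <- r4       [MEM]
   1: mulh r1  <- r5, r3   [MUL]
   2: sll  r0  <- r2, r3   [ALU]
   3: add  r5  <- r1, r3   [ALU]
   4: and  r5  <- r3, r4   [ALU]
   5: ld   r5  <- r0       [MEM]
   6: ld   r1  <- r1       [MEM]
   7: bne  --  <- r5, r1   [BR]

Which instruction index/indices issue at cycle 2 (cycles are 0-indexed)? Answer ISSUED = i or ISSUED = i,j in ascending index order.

0. ld.MEM @i0  | no-port MEM/MUL
1. mulh.MUL+sll.ALU @i1+i2  | dual
2. add.ALU @i3  | WAW r5
3. and.ALU @i4  | WAW r5
4. ld.MEM @i5  | no-port MEM/MEM
5. ld.MEM @i6  | RAW r1
6. bne.BR @i7  | tail

ISSUED = 3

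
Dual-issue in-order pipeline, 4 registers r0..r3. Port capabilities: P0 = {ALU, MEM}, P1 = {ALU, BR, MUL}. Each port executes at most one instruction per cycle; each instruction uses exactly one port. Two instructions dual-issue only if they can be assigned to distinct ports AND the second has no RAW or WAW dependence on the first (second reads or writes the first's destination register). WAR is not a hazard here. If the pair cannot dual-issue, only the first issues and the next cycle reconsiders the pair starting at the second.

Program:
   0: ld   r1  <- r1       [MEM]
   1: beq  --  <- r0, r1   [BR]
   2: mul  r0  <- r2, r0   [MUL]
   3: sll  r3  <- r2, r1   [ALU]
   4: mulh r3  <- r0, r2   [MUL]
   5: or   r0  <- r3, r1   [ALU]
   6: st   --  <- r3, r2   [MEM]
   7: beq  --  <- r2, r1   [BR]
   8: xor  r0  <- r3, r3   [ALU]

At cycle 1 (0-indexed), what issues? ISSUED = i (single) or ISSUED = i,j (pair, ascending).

ISSUED = 1

  cy0 -> i0 (ld.MEM) RAW r1
  cy1 -> i1 (beq.BR) no-port BR/MUL
  cy2 -> i2+i3 (mul.MUL/sll.ALU) pair
  cy3 -> i4 (mulh.MUL) RAW r3
  cy4 -> i5+i6 (or.ALU/st.MEM) pair
  cy5 -> i7+i8 (beq.BR/xor.ALU) pair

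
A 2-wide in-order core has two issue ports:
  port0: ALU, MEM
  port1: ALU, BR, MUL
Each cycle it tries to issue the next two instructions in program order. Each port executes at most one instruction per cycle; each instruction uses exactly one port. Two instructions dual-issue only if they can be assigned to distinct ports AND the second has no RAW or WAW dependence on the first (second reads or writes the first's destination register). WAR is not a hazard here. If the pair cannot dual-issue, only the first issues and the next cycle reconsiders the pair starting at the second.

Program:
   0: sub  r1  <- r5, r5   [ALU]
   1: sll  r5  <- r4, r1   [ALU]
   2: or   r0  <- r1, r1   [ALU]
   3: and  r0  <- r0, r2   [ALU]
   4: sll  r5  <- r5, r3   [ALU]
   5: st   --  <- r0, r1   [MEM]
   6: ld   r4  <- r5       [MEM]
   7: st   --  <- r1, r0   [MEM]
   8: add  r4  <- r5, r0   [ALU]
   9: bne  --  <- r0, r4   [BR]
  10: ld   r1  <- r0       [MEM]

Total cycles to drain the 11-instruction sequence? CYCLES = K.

  cy0 -> i0 (sub) RAW r1
  cy1 -> i1+i2 (sll+or) pair
  cy2 -> i3+i4 (and+sll) pair
  cy3 -> i5 (st) no-port MEM/MEM
  cy4 -> i6 (ld) no-port MEM/MEM
  cy5 -> i7+i8 (st+add) pair
  cy6 -> i9+i10 (bne+ld) pair

CYCLES = 7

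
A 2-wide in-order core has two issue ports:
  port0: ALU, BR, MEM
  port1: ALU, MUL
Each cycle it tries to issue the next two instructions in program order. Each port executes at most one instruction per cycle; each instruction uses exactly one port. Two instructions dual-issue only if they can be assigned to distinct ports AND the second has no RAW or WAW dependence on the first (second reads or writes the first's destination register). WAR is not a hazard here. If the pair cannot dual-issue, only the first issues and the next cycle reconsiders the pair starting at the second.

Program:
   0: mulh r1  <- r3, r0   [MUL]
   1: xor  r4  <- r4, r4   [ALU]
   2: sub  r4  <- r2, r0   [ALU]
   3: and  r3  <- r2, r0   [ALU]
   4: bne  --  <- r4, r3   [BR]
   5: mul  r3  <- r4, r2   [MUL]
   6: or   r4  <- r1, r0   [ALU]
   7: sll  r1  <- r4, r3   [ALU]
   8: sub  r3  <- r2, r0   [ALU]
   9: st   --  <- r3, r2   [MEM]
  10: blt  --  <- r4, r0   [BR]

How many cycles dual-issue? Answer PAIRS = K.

PAIRS = 4

  cy0 -> i0+i1 (mulh xor) dual
  cy1 -> i2+i3 (sub and) dual
  cy2 -> i4+i5 (bne mul) dual
  cy3 -> i6 (or) RAW r4
  cy4 -> i7+i8 (sll sub) dual
  cy5 -> i9 (st) no-port MEM/BR
  cy6 -> i10 (blt) tail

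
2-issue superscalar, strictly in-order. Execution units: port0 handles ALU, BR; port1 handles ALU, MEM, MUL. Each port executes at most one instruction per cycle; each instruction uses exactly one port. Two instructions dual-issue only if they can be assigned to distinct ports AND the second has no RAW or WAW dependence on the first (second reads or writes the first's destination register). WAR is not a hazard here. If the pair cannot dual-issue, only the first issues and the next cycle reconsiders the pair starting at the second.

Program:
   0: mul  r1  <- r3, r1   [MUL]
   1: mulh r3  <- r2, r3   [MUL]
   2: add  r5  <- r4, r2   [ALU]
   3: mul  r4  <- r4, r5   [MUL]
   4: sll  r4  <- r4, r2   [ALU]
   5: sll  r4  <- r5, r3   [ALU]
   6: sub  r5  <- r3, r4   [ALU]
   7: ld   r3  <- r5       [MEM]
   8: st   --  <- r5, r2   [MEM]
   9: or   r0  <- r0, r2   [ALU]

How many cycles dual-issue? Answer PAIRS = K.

PAIRS = 2

c0: i0 mul.MUL  no-port MUL/MUL
c1: i1&i2 mulh.MUL/add.ALU  2-wide
c2: i3 mul.MUL  RAW+WAW r4
c3: i4 sll.ALU  WAW r4
c4: i5 sll.ALU  RAW r4
c5: i6 sub.ALU  RAW r5
c6: i7 ld.MEM  no-port MEM/MEM
c7: i8&i9 st.MEM/or.ALU  2-wide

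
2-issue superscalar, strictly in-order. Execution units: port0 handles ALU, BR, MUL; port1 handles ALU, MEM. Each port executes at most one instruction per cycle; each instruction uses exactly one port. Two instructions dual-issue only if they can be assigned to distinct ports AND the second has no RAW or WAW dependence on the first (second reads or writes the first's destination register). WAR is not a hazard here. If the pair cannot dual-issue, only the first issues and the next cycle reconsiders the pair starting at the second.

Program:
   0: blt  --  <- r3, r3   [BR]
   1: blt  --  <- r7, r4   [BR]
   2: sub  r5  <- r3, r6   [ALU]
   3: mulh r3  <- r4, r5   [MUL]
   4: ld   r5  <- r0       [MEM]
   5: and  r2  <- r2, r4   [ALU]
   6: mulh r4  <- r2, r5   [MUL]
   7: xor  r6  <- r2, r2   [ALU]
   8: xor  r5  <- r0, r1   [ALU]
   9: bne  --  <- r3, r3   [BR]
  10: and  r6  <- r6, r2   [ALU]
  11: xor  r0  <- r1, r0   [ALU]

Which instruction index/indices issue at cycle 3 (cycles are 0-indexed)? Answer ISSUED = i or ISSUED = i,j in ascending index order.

c0: i0 blt  no-port BR/BR
c1: i1,i2 blt sub  dual
c2: i3,i4 mulh ld  dual
c3: i5 and  RAW r2
c4: i6,i7 mulh xor  dual
c5: i8,i9 xor bne  dual
c6: i10,i11 and xor  dual

ISSUED = 5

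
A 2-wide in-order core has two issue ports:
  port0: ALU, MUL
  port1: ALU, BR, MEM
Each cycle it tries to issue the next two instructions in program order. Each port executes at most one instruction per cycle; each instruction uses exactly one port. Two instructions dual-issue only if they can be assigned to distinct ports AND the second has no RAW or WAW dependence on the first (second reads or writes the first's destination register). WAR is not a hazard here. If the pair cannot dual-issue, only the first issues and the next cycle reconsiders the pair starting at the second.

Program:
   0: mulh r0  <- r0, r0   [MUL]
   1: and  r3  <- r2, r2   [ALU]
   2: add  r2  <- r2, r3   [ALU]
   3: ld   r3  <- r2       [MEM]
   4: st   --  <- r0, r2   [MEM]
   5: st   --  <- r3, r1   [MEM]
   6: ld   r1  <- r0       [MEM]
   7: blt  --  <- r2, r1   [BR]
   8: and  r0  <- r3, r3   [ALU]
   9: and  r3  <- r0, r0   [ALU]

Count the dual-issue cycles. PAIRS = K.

0. mulh.MUL/and.ALU @i0/i1  | dual
1. add.ALU @i2  | RAW r2
2. ld.MEM @i3  | no-port MEM/MEM
3. st.MEM @i4  | no-port MEM/MEM
4. st.MEM @i5  | no-port MEM/MEM
5. ld.MEM @i6  | no-port MEM/BR
6. blt.BR/and.ALU @i7/i8  | dual
7. and.ALU @i9  | tail

PAIRS = 2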